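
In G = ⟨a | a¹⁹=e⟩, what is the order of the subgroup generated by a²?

|⟨a²⟩| equals the order of a². Compute successive powers until reaching e:
  (a²)¹ = a², (a²)² = a⁴, (a²)³ = a⁶, (a²)⁴ = a⁸, (a²)⁵ = a¹⁰, (a²)⁶ = a¹², (a²)⁷ = a¹⁴, (a²)⁸ = a¹⁶, (a²)⁹ = a¹⁸, (a²)¹⁰ = a, (a²)¹¹ = a³, (a²)¹² = a⁵, (a²)¹³ = a⁷, (a²)¹⁴ = a⁹, (a²)¹⁵ = a¹¹, (a²)¹⁶ = a¹³, (a²)¹⁷ = a¹⁵, (a²)¹⁸ = a¹⁷, (a²)¹⁹ = e.
The smallest positive k with (a²)ᵏ = e is 19, so |⟨a²⟩| = 19.

Answer: 19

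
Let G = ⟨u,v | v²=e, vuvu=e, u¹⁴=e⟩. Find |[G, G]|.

G' = [G, G] is generated by all commutators. The generator-pair commutators are: [u, v] = u².
The subgroup they normally generate is {e, u², u⁴, u⁶, u⁸, u¹⁰, u¹²}, of order 7.
Check: |G/G'| = 28/7 = 4 is the order of the abelianisation.

Answer: 7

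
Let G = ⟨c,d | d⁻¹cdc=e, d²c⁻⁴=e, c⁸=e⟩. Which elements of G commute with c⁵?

⟨c⁵⟩ ⊆ C_G(c⁵) since powers of c⁵ commute with c⁵; so |C_G(c⁵)| ≥ |⟨c⁵⟩| = 8.
By orbit–stabilizer, |C_G(c⁵)| = |G| / |conj. class of c⁵| = 16 / 2 = 8.
The 8 elements commuting with c⁵ are {e, c, c², c³, c⁴, c⁵, c⁶, c⁷}.

Answer: {e, c, c², c³, c⁴, c⁵, c⁶, c⁷}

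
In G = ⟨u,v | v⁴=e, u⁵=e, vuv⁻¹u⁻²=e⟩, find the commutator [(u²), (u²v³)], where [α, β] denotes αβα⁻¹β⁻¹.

[(u²), (u²v³)] = (u²)·(u²v³)·(u²)⁻¹·(u²v³)⁻¹.
  (u²) · (u²v³) = u⁴v³
  (u⁴v³) · (u³) = u³v³
  (u³v³) · (uv) = u

Answer: u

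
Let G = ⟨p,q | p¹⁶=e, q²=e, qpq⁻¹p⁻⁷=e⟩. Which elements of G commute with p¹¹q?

⟨p¹¹q⟩ ⊆ C_G(p¹¹q) since powers of p¹¹q commute with p¹¹q; so |C_G(p¹¹q)| ≥ |⟨p¹¹q⟩| = 4.
By orbit–stabilizer, |C_G(p¹¹q)| = |G| / |conj. class of p¹¹q| = 32 / 8 = 4.
The 4 elements commuting with p¹¹q are {e, p⁸, p³q, p¹¹q}.

Answer: {e, p⁸, p³q, p¹¹q}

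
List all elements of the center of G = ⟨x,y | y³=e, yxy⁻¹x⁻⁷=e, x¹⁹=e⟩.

An element z ∈ Z(G) iff z commutes with every generator.
For example e is central: e·x = x = x·e; e·y = y = y·e.
Whereas x ∉ Z(G) since x·y = xy ≠ x⁷y = y·x.
Checking each of the 57 elements this way gives Z(G) = {e}, of order 1.

Answer: {e}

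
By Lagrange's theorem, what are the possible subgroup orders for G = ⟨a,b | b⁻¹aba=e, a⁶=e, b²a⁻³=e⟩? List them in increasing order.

|G| = 12 = 2² · 3. By Lagrange's theorem the order of any subgroup divides 12; the divisors of 12 are 1, 2, 3, 4, 6, 12.

Answer: 1, 2, 3, 4, 6, 12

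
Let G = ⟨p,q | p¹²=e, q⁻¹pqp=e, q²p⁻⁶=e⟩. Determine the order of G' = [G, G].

G' = [G, G] is generated by all commutators. The generator-pair commutators are: [p, q] = p².
The subgroup they normally generate is {e, p², p⁴, p⁶, p⁸, p¹⁰}, of order 6.
Check: |G/G'| = 24/6 = 4 is the order of the abelianisation.

Answer: 6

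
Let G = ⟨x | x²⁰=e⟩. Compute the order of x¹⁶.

Compute successive powers until reaching e:
  (x¹⁶)¹ = x¹⁶, (x¹⁶)² = x¹², (x¹⁶)³ = x⁸, (x¹⁶)⁴ = x⁴, (x¹⁶)⁵ = e.
The smallest positive k with (x¹⁶)ᵏ = e is 5.

Answer: 5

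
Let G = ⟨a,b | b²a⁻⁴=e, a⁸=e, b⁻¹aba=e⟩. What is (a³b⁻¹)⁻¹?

The order of (a³b⁻¹) is 4 (smallest k with (a³b⁻¹)ᵏ = e), so (a³b⁻¹)⁻¹ = (a³b⁻¹)³ = a³b.
Check: (a³b⁻¹) · (a³b) → (a³b⁻¹) · a³ = b⁻¹;   (b⁻¹) · b = e, giving e as required.

Answer: a³b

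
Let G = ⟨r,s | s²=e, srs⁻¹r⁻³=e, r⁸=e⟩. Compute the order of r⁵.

Compute successive powers until reaching e:
  (r⁵)¹ = r⁵, (r⁵)² = r², (r⁵)³ = r⁷, (r⁵)⁴ = r⁴, (r⁵)⁵ = r, (r⁵)⁶ = r⁶, (r⁵)⁷ = r³, (r⁵)⁸ = e.
The smallest positive k with (r⁵)ᵏ = e is 8.

Answer: 8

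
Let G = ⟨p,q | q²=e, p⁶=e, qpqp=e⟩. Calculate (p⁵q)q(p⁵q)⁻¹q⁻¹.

[(p⁵q), q] = (p⁵q)·q·(p⁵q)⁻¹·q⁻¹.
  (p⁵q) · q = p⁵
  (p⁵) · (p⁵q) = p⁴q
  (p⁴q) · q = p⁴

Answer: p⁴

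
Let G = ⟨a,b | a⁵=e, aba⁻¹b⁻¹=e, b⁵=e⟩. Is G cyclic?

|G| = 25, but the maximum element order in G is 5 < 25. No single element generates all of G, so G is not cyclic.

Answer: No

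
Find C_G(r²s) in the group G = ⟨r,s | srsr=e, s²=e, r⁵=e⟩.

⟨r²s⟩ ⊆ C_G(r²s) since powers of r²s commute with r²s; so |C_G(r²s)| ≥ |⟨r²s⟩| = 2.
By orbit–stabilizer, |C_G(r²s)| = |G| / |conj. class of r²s| = 10 / 5 = 2.
The 2 elements commuting with r²s are {e, r²s}.

Answer: {e, r²s}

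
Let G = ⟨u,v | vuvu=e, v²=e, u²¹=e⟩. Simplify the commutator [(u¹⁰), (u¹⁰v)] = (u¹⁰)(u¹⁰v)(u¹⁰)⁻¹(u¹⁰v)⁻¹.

[(u¹⁰), (u¹⁰v)] = (u¹⁰)·(u¹⁰v)·(u¹⁰)⁻¹·(u¹⁰v)⁻¹.
  (u¹⁰) · (u¹⁰v) = u²⁰v
  (u²⁰v) · (u¹¹) = u⁹v
  (u⁹v) · (u¹⁰v) = u²⁰

Answer: u²⁰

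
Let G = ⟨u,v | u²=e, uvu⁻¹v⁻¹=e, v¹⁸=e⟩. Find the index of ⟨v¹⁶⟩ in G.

First find ord(v¹⁶) by computing successive powers:
  (v¹⁶)¹ = v¹⁶, (v¹⁶)² = v¹⁴, (v¹⁶)³ = v¹², (v¹⁶)⁴ = v¹⁰, (v¹⁶)⁵ = v⁸, (v¹⁶)⁶ = v⁶, (v¹⁶)⁷ = v⁴, (v¹⁶)⁸ = v², (v¹⁶)⁹ = e.
So |⟨v¹⁶⟩| = ord(v¹⁶) = 9. With |G| = 36, by Lagrange [G : ⟨v¹⁶⟩] = 36/9 = 4.

Answer: 4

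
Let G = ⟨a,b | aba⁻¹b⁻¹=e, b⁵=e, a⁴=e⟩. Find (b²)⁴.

Compute successive powers of (b²), reducing at each step:
  (b²)²: (b²) · b² = b⁴
  (b²)³: (b⁴) · b² = b
  (b²)⁴: b · b² = b³

Answer: b³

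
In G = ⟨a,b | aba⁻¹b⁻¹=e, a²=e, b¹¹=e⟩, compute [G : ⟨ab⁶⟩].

First find ord(ab⁶) by computing successive powers:
  (ab⁶)¹ = ab⁶, (ab⁶)² = b, (ab⁶)³ = ab⁷, (ab⁶)⁴ = b², (ab⁶)⁵ = ab⁸, (ab⁶)⁶ = b³, (ab⁶)⁷ = ab⁹, (ab⁶)⁸ = b⁴, (ab⁶)⁹ = ab¹⁰, (ab⁶)¹⁰ = b⁵, (ab⁶)¹¹ = a, (ab⁶)¹² = b⁶, (ab⁶)¹³ = ab, (ab⁶)¹⁴ = b⁷, (ab⁶)¹⁵ = ab², (ab⁶)¹⁶ = b⁸, (ab⁶)¹⁷ = ab³, (ab⁶)¹⁸ = b⁹, (ab⁶)¹⁹ = ab⁴, (ab⁶)²⁰ = b¹⁰, (ab⁶)²¹ = ab⁵, (ab⁶)²² = e.
So |⟨ab⁶⟩| = ord(ab⁶) = 22. With |G| = 22, by Lagrange [G : ⟨ab⁶⟩] = 22/22 = 1.

Answer: 1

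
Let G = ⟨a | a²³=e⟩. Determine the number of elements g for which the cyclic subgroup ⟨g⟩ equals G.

G is cyclic of order 23. An element generates G iff its order is 23, and a cyclic group of order 23 has exactly φ(23) = 22 such elements.

Answer: 22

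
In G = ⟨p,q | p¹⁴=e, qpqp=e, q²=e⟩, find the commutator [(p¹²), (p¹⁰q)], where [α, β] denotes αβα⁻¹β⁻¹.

[(p¹²), (p¹⁰q)] = (p¹²)·(p¹⁰q)·(p¹²)⁻¹·(p¹⁰q)⁻¹.
  (p¹²) · (p¹⁰q) = p⁸q
  (p⁸q) · (p²) = p⁶q
  (p⁶q) · (p¹⁰q) = p¹⁰

Answer: p¹⁰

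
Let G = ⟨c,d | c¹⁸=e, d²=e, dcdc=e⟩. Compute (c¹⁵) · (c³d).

Compute (c¹⁵) · (c³d) by multiplying left to right and reducing via the relations at each step:
  (c¹⁵) · c³ = e
  e · d = d

Answer: d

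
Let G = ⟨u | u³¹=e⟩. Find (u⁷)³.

Compute successive powers of (u⁷), reducing at each step:
  (u⁷)²: (u⁷) · u⁷ = u¹⁴
  (u⁷)³: (u¹⁴) · u⁷ = u²¹

Answer: u²¹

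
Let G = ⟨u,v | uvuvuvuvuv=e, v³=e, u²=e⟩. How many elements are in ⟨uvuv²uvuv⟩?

|⟨uvuv²uvuv⟩| equals the order of uvuv²uvuv. Compute successive powers until reaching e:
  (uvuv²uvuv)¹ = uvuv²uvuv, (uvuv²uvuv)² = e.
The smallest positive k with (uvuv²uvuv)ᵏ = e is 2, so |⟨uvuv²uvuv⟩| = 2.

Answer: 2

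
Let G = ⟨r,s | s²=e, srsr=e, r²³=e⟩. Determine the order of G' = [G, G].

G' = [G, G] is generated by all commutators. The generator-pair commutators are: [r, s] = r².
The subgroup they normally generate is {e, r, r², r³, r⁴, r⁵, r⁶, r⁷, r⁸, r⁹, r¹⁰, r¹¹, r¹², r¹³, r¹⁴, r¹⁵, r¹⁶, r¹⁷, r¹⁸, r¹⁹, r²⁰, r²¹, r²²}, of order 23.
Check: |G/G'| = 46/23 = 2 is the order of the abelianisation.

Answer: 23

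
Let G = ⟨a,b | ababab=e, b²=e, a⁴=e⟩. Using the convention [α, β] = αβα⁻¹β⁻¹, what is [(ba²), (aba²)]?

[(ba²), (aba²)] = (ba²)·(aba²)·(ba²)⁻¹·(aba²)⁻¹.
  (ba²) · (aba²) = aba³
  (aba³) · (a²b) = ba³
  (ba³) · (a²ba³) = a³ba²

Answer: a³ba²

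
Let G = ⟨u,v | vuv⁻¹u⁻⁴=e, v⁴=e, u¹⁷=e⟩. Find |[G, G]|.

G' = [G, G] is generated by all commutators. The generator-pair commutators are: [u, v] = u¹⁴.
The subgroup they normally generate is {e, u, u², u³, u⁴, u⁵, u⁶, u⁷, u⁸, u⁹, u¹⁰, u¹¹, u¹², u¹³, u¹⁴, u¹⁵, u¹⁶}, of order 17.
Check: |G/G'| = 68/17 = 4 is the order of the abelianisation.

Answer: 17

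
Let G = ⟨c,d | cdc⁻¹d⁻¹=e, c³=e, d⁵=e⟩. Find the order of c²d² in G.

Compute successive powers until reaching e:
  (c²d²)¹ = c²d², (c²d²)² = cd⁴, (c²d²)³ = d, (c²d²)⁴ = c²d³, (c²d²)⁵ = c, (c²d²)⁶ = d², (c²d²)⁷ = c²d⁴, (c²d²)⁸ = cd, (c²d²)⁹ = d³, (c²d²)¹⁰ = c², (c²d²)¹¹ = cd², (c²d²)¹² = d⁴, (c²d²)¹³ = c²d, (c²d²)¹⁴ = cd³, (c²d²)¹⁵ = e.
The smallest positive k with (c²d²)ᵏ = e is 15.

Answer: 15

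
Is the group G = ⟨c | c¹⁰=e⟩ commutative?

G has a single generator, so G is cyclic and hence abelian.

Answer: Yes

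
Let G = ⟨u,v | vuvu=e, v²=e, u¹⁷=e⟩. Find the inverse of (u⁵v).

The order of (u⁵v) is 2 (smallest k with (u⁵v)ᵏ = e), so (u⁵v)⁻¹ = (u⁵v)¹ = u⁵v.
Check: (u⁵v) · (u⁵v) → (u⁵v) · u⁵ = v;   v · v = e, giving e as required.

Answer: u⁵v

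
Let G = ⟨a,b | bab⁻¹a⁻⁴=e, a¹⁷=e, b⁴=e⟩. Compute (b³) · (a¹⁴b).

Compute (b³) · (a¹⁴b) by multiplying left to right and reducing via the relations at each step:
  (b³) · a¹⁴ = a¹²b³
  (a¹²b³) · b = a¹²

Answer: a¹²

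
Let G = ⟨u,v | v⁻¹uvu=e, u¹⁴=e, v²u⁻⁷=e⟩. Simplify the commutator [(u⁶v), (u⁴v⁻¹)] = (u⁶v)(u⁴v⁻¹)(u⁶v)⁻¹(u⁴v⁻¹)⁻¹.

[(u⁶v), (u⁴v⁻¹)] = (u⁶v)·(u⁴v⁻¹)·(u⁶v)⁻¹·(u⁴v⁻¹)⁻¹.
  (u⁶v) · (u⁴v⁻¹) = u²
  (u²) · (u⁶v⁻¹) = uv
  (uv) · (u⁴v) = u⁴

Answer: u⁴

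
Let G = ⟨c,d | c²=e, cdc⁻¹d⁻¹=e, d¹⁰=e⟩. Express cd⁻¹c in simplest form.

Multiply left to right, reducing at each step:
  c · d⁻¹ = cd⁹
  (cd⁹) · c = d⁹

Answer: d⁹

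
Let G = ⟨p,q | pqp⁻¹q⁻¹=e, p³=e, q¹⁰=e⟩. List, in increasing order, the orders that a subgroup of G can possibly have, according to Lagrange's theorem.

|G| = 30 = 2 · 3 · 5. By Lagrange's theorem the order of any subgroup divides 30; the divisors of 30 are 1, 2, 3, 5, 6, 10, 15, 30.

Answer: 1, 2, 3, 5, 6, 10, 15, 30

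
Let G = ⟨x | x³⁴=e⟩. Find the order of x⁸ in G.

Compute successive powers until reaching e:
  (x⁸)¹ = x⁸, (x⁸)² = x¹⁶, (x⁸)³ = x²⁴, (x⁸)⁴ = x³², (x⁸)⁵ = x⁶, (x⁸)⁶ = x¹⁴, (x⁸)⁷ = x²², (x⁸)⁸ = x³⁰, (x⁸)⁹ = x⁴, (x⁸)¹⁰ = x¹², (x⁸)¹¹ = x²⁰, (x⁸)¹² = x²⁸, (x⁸)¹³ = x², (x⁸)¹⁴ = x¹⁰, (x⁸)¹⁵ = x¹⁸, (x⁸)¹⁶ = x²⁶, (x⁸)¹⁷ = e.
The smallest positive k with (x⁸)ᵏ = e is 17.

Answer: 17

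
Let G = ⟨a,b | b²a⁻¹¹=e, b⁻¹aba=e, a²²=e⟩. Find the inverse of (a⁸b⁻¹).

The order of (a⁸b⁻¹) is 4 (smallest k with (a⁸b⁻¹)ᵏ = e), so (a⁸b⁻¹)⁻¹ = (a⁸b⁻¹)³ = a⁸b.
Check: (a⁸b⁻¹) · (a⁸b) → (a⁸b⁻¹) · a⁸ = b⁻¹;   (b⁻¹) · b = e, giving e as required.

Answer: a⁸b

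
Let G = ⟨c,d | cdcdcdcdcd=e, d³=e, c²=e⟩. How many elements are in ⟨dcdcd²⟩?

|⟨dcdcd²⟩| equals the order of dcdcd². Compute successive powers until reaching e:
  (dcdcd²)¹ = dcdcd², (dcdcd²)² = dcd²cd², (dcdcd²)³ = e.
The smallest positive k with (dcdcd²)ᵏ = e is 3, so |⟨dcdcd²⟩| = 3.

Answer: 3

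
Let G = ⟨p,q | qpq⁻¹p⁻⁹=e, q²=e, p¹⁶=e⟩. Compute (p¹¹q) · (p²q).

Compute (p¹¹q) · (p²q) by multiplying left to right and reducing via the relations at each step:
  (p¹¹q) · p² = p¹³q
  (p¹³q) · q = p¹³

Answer: p¹³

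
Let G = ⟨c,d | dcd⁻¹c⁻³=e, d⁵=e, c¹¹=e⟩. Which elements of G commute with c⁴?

⟨c⁴⟩ ⊆ C_G(c⁴) since powers of c⁴ commute with c⁴; so |C_G(c⁴)| ≥ |⟨c⁴⟩| = 11.
By orbit–stabilizer, |C_G(c⁴)| = |G| / |conj. class of c⁴| = 55 / 5 = 11.
The 11 elements commuting with c⁴ are {e, c, c², c³, c⁴, c⁵, c⁶, c⁷, c⁸, c⁹, c¹⁰}.

Answer: {e, c, c², c³, c⁴, c⁵, c⁶, c⁷, c⁸, c⁹, c¹⁰}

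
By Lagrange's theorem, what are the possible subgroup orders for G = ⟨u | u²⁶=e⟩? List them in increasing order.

|G| = 26 = 2 · 13. By Lagrange's theorem the order of any subgroup divides 26; the divisors of 26 are 1, 2, 13, 26.

Answer: 1, 2, 13, 26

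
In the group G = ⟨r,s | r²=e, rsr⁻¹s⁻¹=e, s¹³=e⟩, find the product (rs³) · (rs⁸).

Compute (rs³) · (rs⁸) by multiplying left to right and reducing via the relations at each step:
  (rs³) · r = s³
  (s³) · s⁸ = s¹¹

Answer: s¹¹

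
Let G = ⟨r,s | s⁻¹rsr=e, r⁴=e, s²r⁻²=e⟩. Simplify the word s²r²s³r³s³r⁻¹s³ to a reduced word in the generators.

Multiply left to right, reducing at each step:
  (r²) · r² = e
  e · s³ = s⁻¹
  (s⁻¹) · r³ = rs⁻¹
  (rs⁻¹) · s³ = r³
  (r³) · r⁻¹ = r²
  (r²) · s³ = s

Answer: s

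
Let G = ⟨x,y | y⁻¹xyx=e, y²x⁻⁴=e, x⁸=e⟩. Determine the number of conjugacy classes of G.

The conjugacy classes (representative and size) are:
  [e] (size 1), [x⁷] (size 2), [x⁶] (size 2), [x³] (size 2), [x⁴] (size 1), [x²y⁻¹] (size 4), [x³y⁻¹] (size 4).
Class equation: 1 + 2 + 2 + 2 + 1 + 4 + 4 = 16 = |G|. So G has 7 conjugacy classes.

Answer: 7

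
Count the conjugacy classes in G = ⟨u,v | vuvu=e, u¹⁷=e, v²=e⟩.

The conjugacy classes (representative and size) are:
  [e] (size 1), [u¹⁶] (size 2), [u²] (size 2), [u³] (size 2), [u¹³] (size 2), [u¹²] (size 2), [u⁶] (size 2), [u¹⁰] (size 2), [u⁹] (size 2), [u⁷v] (size 17).
Class equation: 1 + 2 + 2 + 2 + 2 + 2 + 2 + 2 + 2 + 17 = 34 = |G|. So G has 10 conjugacy classes.

Answer: 10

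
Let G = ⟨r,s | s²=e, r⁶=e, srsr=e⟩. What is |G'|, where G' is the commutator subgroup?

G' = [G, G] is generated by all commutators. The generator-pair commutators are: [r, s] = r².
The subgroup they normally generate is {e, r², r⁴}, of order 3.
Check: |G/G'| = 12/3 = 4 is the order of the abelianisation.

Answer: 3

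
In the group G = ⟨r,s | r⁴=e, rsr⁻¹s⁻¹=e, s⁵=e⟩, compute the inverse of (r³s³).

The order of (r³s³) is 20 (smallest k with (r³s³)ᵏ = e), so (r³s³)⁻¹ = (r³s³)¹⁹ = rs².
Check: (r³s³) · (rs²) → (r³s³) · r = s³;   (s³) · s² = e, giving e as required.

Answer: rs²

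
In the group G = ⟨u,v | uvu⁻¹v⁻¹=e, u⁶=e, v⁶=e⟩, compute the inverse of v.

The order of v is 6 (smallest k with vᵏ = e), so v⁻¹ = v⁵ = v⁵.
Check: v · (v⁵) → v · v⁵ = e, giving e as required.

Answer: v⁵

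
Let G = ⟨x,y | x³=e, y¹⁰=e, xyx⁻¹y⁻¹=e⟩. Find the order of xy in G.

Compute successive powers until reaching e:
  (xy)¹ = xy, (xy)² = x²y², (xy)³ = y³, (xy)⁴ = xy⁴, (xy)⁵ = x²y⁵, (xy)⁶ = y⁶, (xy)⁷ = xy⁷, (xy)⁸ = x²y⁸, (xy)⁹ = y⁹, (xy)¹⁰ = x, (xy)¹¹ = x²y, (xy)¹² = y², (xy)¹³ = xy³, (xy)¹⁴ = x²y⁴, (xy)¹⁵ = y⁵, (xy)¹⁶ = xy⁶, (xy)¹⁷ = x²y⁷, (xy)¹⁸ = y⁸, (xy)¹⁹ = xy⁹, (xy)²⁰ = x², (xy)²¹ = y, (xy)²² = xy², (xy)²³ = x²y³, (xy)²⁴ = y⁴, (xy)²⁵ = xy⁵, (xy)²⁶ = x²y⁶, (xy)²⁷ = y⁷, (xy)²⁸ = xy⁸, (xy)²⁹ = x²y⁹, (xy)³⁰ = e.
The smallest positive k with (xy)ᵏ = e is 30.

Answer: 30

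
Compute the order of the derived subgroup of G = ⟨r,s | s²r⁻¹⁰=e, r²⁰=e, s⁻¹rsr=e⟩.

G' = [G, G] is generated by all commutators. The generator-pair commutators are: [r, s] = r².
The subgroup they normally generate is {e, r², r⁴, r⁶, r⁸, r¹⁰, r¹², r¹⁴, r¹⁶, r¹⁸}, of order 10.
Check: |G/G'| = 40/10 = 4 is the order of the abelianisation.

Answer: 10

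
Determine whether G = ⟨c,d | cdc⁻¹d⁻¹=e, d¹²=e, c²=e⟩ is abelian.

Each pair of generators commutes: c·d = cd = d·c. Since the generators pairwise commute, every element of G commutes with every other, so G is abelian.

Answer: Yes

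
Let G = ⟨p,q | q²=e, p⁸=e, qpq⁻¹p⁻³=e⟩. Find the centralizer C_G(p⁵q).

⟨p⁵q⟩ ⊆ C_G(p⁵q) since powers of p⁵q commute with p⁵q; so |C_G(p⁵q)| ≥ |⟨p⁵q⟩| = 4.
By orbit–stabilizer, |C_G(p⁵q)| = |G| / |conj. class of p⁵q| = 16 / 4 = 4.
The 4 elements commuting with p⁵q are {e, p⁴, pq, p⁵q}.

Answer: {e, p⁴, pq, p⁵q}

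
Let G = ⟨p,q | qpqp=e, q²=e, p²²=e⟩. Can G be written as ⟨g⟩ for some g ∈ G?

Every cyclic group is abelian. But p·q = pq while q·p = p²¹q, so p·q ≠ q·p and G is not abelian. Hence G is not cyclic.

Answer: No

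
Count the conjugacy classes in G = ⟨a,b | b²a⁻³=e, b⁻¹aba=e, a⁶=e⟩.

The conjugacy classes (representative and size) are:
  [e] (size 1), [a] (size 2), [a²] (size 2), [a³] (size 1), [ab⁻¹] (size 3), [a²b⁻¹] (size 3).
Class equation: 1 + 2 + 2 + 1 + 3 + 3 = 12 = |G|. So G has 6 conjugacy classes.

Answer: 6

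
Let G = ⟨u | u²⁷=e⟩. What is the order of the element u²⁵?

Compute successive powers until reaching e:
  (u²⁵)¹ = u²⁵, (u²⁵)² = u²³, (u²⁵)³ = u²¹, (u²⁵)⁴ = u¹⁹, (u²⁵)⁵ = u¹⁷, (u²⁵)⁶ = u¹⁵, (u²⁵)⁷ = u¹³, (u²⁵)⁸ = u¹¹, (u²⁵)⁹ = u⁹, (u²⁵)¹⁰ = u⁷, (u²⁵)¹¹ = u⁵, (u²⁵)¹² = u³, (u²⁵)¹³ = u, (u²⁵)¹⁴ = u²⁶, (u²⁵)¹⁵ = u²⁴, (u²⁵)¹⁶ = u²², (u²⁵)¹⁷ = u²⁰, (u²⁵)¹⁸ = u¹⁸, (u²⁵)¹⁹ = u¹⁶, (u²⁵)²⁰ = u¹⁴, (u²⁵)²¹ = u¹², (u²⁵)²² = u¹⁰, (u²⁵)²³ = u⁸, (u²⁵)²⁴ = u⁶, (u²⁵)²⁵ = u⁴, (u²⁵)²⁶ = u², (u²⁵)²⁷ = e.
The smallest positive k with (u²⁵)ᵏ = e is 27.

Answer: 27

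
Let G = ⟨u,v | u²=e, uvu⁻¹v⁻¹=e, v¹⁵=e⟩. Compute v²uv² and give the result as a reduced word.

Multiply left to right, reducing at each step:
  (v²) · u = uv²
  (uv²) · v² = uv⁴

Answer: uv⁴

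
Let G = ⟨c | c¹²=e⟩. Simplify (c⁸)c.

Compute (c⁸) · c by multiplying left to right and reducing via the relations at each step:
  (c⁸) · c = c⁹

Answer: c⁹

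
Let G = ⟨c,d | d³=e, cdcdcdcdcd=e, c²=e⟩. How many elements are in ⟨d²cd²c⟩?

|⟨d²cd²c⟩| equals the order of d²cd²c. Compute successive powers until reaching e:
  (d²cd²c)¹ = d²cd²c, (d²cd²c)² = cd, (d²cd²c)³ = d²c, (d²cd²c)⁴ = cdcd, (d²cd²c)⁵ = e.
The smallest positive k with (d²cd²c)ᵏ = e is 5, so |⟨d²cd²c⟩| = 5.

Answer: 5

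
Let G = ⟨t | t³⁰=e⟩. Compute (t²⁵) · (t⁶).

Compute (t²⁵) · (t⁶) by multiplying left to right and reducing via the relations at each step:
  (t²⁵) · t⁶ = t

Answer: t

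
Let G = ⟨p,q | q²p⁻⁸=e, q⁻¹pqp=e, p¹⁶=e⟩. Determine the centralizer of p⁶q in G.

⟨p⁶q⟩ ⊆ C_G(p⁶q) since powers of p⁶q commute with p⁶q; so |C_G(p⁶q)| ≥ |⟨p⁶q⟩| = 4.
By orbit–stabilizer, |C_G(p⁶q)| = |G| / |conj. class of p⁶q| = 32 / 8 = 4.
The 4 elements commuting with p⁶q are {e, p⁸, p⁶q, p⁶q⁻¹}.

Answer: {e, p⁸, p⁶q, p⁶q⁻¹}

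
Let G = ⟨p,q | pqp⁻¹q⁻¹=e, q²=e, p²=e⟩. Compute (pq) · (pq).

Compute (pq) · (pq) by multiplying left to right and reducing via the relations at each step:
  (pq) · p = q
  q · q = e

Answer: e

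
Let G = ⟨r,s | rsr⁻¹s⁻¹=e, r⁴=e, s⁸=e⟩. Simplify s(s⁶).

Compute s · (s⁶) by multiplying left to right and reducing via the relations at each step:
  s · s⁶ = s⁷

Answer: s⁷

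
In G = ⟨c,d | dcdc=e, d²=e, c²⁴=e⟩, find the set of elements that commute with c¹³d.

⟨c¹³d⟩ ⊆ C_G(c¹³d) since powers of c¹³d commute with c¹³d; so |C_G(c¹³d)| ≥ |⟨c¹³d⟩| = 2.
By orbit–stabilizer, |C_G(c¹³d)| = |G| / |conj. class of c¹³d| = 48 / 12 = 4.
The 4 elements commuting with c¹³d are {e, c¹², cd, c¹³d}.

Answer: {e, c¹², cd, c¹³d}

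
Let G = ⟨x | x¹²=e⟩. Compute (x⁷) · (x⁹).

Compute (x⁷) · (x⁹) by multiplying left to right and reducing via the relations at each step:
  (x⁷) · x⁹ = x⁴

Answer: x⁴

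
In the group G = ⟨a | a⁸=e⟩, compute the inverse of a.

The order of a is 8 (smallest k with aᵏ = e), so a⁻¹ = a⁷ = a⁷.
Check: a · (a⁷) → a · a⁷ = e, giving e as required.

Answer: a⁷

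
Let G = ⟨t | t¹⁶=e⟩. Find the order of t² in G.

Compute successive powers until reaching e:
  (t²)¹ = t², (t²)² = t⁴, (t²)³ = t⁶, (t²)⁴ = t⁸, (t²)⁵ = t¹⁰, (t²)⁶ = t¹², (t²)⁷ = t¹⁴, (t²)⁸ = e.
The smallest positive k with (t²)ᵏ = e is 8.

Answer: 8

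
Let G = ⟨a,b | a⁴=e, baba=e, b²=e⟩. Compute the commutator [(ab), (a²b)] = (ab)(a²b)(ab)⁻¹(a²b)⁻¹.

[(ab), (a²b)] = (ab)·(a²b)·(ab)⁻¹·(a²b)⁻¹.
  (ab) · (a²b) = a³
  (a³) · (ab) = b
  b · (a²b) = a²

Answer: a²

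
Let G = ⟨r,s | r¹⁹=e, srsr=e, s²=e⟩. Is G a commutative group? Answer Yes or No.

r·s = rs but s·r = r¹⁸s, so r·s ≠ s·r and G is not abelian.

Answer: No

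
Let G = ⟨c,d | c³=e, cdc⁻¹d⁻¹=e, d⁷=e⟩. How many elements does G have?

Enumerate words in the generators, reducing via the relations: the distinct elements are
  {c, d, e, cd, c², d², d³, d⁴, d⁵, d⁶, cd², cd³, cd⁴, cd⁵, cd⁶, c²d, c²d², c²d³, c²d⁴, c²d⁵, c²d⁶}.
No further products give new elements, so |G| = 21.

Answer: 21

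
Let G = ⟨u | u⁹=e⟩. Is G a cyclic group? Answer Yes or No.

|G| = 9. The element u has order 9 (its powers give 9 distinct elements), so ⟨u⟩ = G and G is cyclic.

Answer: Yes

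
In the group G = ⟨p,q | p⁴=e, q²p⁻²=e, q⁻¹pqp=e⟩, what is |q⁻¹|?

Compute successive powers until reaching e:
  (q⁻¹)¹ = q⁻¹, (q⁻¹)² = p², (q⁻¹)³ = q, (q⁻¹)⁴ = e.
The smallest positive k with (q⁻¹)ᵏ = e is 4.

Answer: 4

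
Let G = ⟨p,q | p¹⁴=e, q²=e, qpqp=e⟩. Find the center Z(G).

An element z ∈ Z(G) iff z commutes with every generator.
For example p⁷ is central: (p⁷)·p = p⁸ = p·(p⁷); (p⁷)·q = p⁷q = q·(p⁷).
Whereas p ∉ Z(G) since p·q = pq ≠ p¹³q = q·p.
Checking each of the 28 elements this way gives Z(G) = {e, p⁷}, of order 2.

Answer: {e, p⁷}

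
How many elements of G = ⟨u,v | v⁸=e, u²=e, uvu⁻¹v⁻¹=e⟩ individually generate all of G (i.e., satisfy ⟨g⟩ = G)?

⟨g⟩ = G would require ord(g) = |G| = 16, but the maximum element order in G is 8 < 16. So G is not cyclic and no single element generates it: the count is 0.

Answer: 0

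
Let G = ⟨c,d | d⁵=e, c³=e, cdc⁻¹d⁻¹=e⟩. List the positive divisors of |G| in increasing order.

|G| = 15 = 3 · 5. By Lagrange's theorem the order of any subgroup divides 15; the divisors of 15 are 1, 3, 5, 15.

Answer: 1, 3, 5, 15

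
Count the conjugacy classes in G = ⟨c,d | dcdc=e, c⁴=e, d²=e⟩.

The conjugacy classes (representative and size) are:
  [e] (size 1), [c] (size 2), [c²] (size 1), [c²d] (size 2), [c³d] (size 2).
Class equation: 1 + 2 + 1 + 2 + 2 = 8 = |G|. So G has 5 conjugacy classes.

Answer: 5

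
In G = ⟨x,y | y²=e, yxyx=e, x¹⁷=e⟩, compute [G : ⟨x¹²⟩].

First find ord(x¹²) by computing successive powers:
  (x¹²)¹ = x¹², (x¹²)² = x⁷, (x¹²)³ = x², (x¹²)⁴ = x¹⁴, (x¹²)⁵ = x⁹, (x¹²)⁶ = x⁴, (x¹²)⁷ = x¹⁶, (x¹²)⁸ = x¹¹, (x¹²)⁹ = x⁶, (x¹²)¹⁰ = x, (x¹²)¹¹ = x¹³, (x¹²)¹² = x⁸, (x¹²)¹³ = x³, (x¹²)¹⁴ = x¹⁵, (x¹²)¹⁵ = x¹⁰, (x¹²)¹⁶ = x⁵, (x¹²)¹⁷ = e.
So |⟨x¹²⟩| = ord(x¹²) = 17. With |G| = 34, by Lagrange [G : ⟨x¹²⟩] = 34/17 = 2.

Answer: 2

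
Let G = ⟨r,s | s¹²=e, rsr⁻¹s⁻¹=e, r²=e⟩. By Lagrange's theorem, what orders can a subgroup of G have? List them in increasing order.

|G| = 24 = 2³ · 3. By Lagrange's theorem the order of any subgroup divides 24; the divisors of 24 are 1, 2, 3, 4, 6, 8, 12, 24.

Answer: 1, 2, 3, 4, 6, 8, 12, 24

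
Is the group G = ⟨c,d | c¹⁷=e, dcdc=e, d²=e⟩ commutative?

c·d = cd but d·c = c¹⁶d, so c·d ≠ d·c and G is not abelian.

Answer: No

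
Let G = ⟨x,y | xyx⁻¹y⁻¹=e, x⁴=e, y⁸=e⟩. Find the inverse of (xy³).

The order of (xy³) is 8 (smallest k with (xy³)ᵏ = e), so (xy³)⁻¹ = (xy³)⁷ = x³y⁵.
Check: (xy³) · (x³y⁵) → (xy³) · x³ = y³;   (y³) · y⁵ = e, giving e as required.

Answer: x³y⁵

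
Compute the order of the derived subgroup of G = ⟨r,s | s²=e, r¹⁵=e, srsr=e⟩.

G' = [G, G] is generated by all commutators. The generator-pair commutators are: [r, s] = r².
The subgroup they normally generate is {e, r, r², r³, r⁴, r⁵, r⁶, r⁷, r⁸, r⁹, r¹⁰, r¹¹, r¹², r¹³, r¹⁴}, of order 15.
Check: |G/G'| = 30/15 = 2 is the order of the abelianisation.

Answer: 15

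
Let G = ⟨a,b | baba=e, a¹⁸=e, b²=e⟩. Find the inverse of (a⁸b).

The order of (a⁸b) is 2 (smallest k with (a⁸b)ᵏ = e), so (a⁸b)⁻¹ = (a⁸b)¹ = a⁸b.
Check: (a⁸b) · (a⁸b) → (a⁸b) · a⁸ = b;   b · b = e, giving e as required.

Answer: a⁸b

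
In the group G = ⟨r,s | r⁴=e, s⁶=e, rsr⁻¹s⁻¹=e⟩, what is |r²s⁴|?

Compute successive powers until reaching e:
  (r²s⁴)¹ = r²s⁴, (r²s⁴)² = s², (r²s⁴)³ = r², (r²s⁴)⁴ = s⁴, (r²s⁴)⁵ = r²s², (r²s⁴)⁶ = e.
The smallest positive k with (r²s⁴)ᵏ = e is 6.

Answer: 6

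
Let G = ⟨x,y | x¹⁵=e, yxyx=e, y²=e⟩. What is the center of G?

An element z ∈ Z(G) iff z commutes with every generator.
For example e is central: e·x = x = x·e; e·y = y = y·e.
Whereas x ∉ Z(G) since x·y = xy ≠ x¹⁴y = y·x.
Checking each of the 30 elements this way gives Z(G) = {e}, of order 1.

Answer: {e}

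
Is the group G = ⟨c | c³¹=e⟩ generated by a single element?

|G| = 31. The element c has order 31 (its powers give 31 distinct elements), so ⟨c⟩ = G and G is cyclic.

Answer: Yes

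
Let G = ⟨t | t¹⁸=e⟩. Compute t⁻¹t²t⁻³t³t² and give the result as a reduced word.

Multiply left to right, reducing at each step:
  (t¹⁷) · t² = t
  t · t⁻³ = t¹⁶
  (t¹⁶) · t³ = t
  t · t² = t³

Answer: t³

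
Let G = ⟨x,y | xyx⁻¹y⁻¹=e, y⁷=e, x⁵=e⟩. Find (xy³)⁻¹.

The order of (xy³) is 35 (smallest k with (xy³)ᵏ = e), so (xy³)⁻¹ = (xy³)³⁴ = x⁴y⁴.
Check: (xy³) · (x⁴y⁴) → (xy³) · x⁴ = y³;   (y³) · y⁴ = e, giving e as required.

Answer: x⁴y⁴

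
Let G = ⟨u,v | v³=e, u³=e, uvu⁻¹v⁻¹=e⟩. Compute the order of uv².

Compute successive powers until reaching e:
  (uv²)¹ = uv², (uv²)² = u²v, (uv²)³ = e.
The smallest positive k with (uv²)ᵏ = e is 3.

Answer: 3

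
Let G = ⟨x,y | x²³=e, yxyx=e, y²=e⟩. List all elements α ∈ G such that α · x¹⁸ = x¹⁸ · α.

⟨x¹⁸⟩ ⊆ C_G(x¹⁸) since powers of x¹⁸ commute with x¹⁸; so |C_G(x¹⁸)| ≥ |⟨x¹⁸⟩| = 23.
By orbit–stabilizer, |C_G(x¹⁸)| = |G| / |conj. class of x¹⁸| = 46 / 2 = 23.
The 23 elements commuting with x¹⁸ are {e, x, x², x³, x⁴, x⁵, x⁶, x⁷, x⁸, x⁹, x¹⁰, x¹¹, x¹², x¹³, x¹⁴, x¹⁵, x¹⁶, x¹⁷, x¹⁸, x¹⁹, x²⁰, x²¹, x²²}.

Answer: {e, x, x², x³, x⁴, x⁵, x⁶, x⁷, x⁸, x⁹, x¹⁰, x¹¹, x¹², x¹³, x¹⁴, x¹⁵, x¹⁶, x¹⁷, x¹⁸, x¹⁹, x²⁰, x²¹, x²²}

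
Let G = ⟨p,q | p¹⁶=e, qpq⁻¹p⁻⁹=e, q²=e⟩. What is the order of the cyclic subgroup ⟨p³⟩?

|⟨p³⟩| equals the order of p³. Compute successive powers until reaching e:
  (p³)¹ = p³, (p³)² = p⁶, (p³)³ = p⁹, (p³)⁴ = p¹², (p³)⁵ = p¹⁵, (p³)⁶ = p², (p³)⁷ = p⁵, (p³)⁸ = p⁸, (p³)⁹ = p¹¹, (p³)¹⁰ = p¹⁴, (p³)¹¹ = p, (p³)¹² = p⁴, (p³)¹³ = p⁷, (p³)¹⁴ = p¹⁰, (p³)¹⁵ = p¹³, (p³)¹⁶ = e.
The smallest positive k with (p³)ᵏ = e is 16, so |⟨p³⟩| = 16.

Answer: 16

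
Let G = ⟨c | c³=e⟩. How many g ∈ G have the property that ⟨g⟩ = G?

G is cyclic of order 3. An element generates G iff its order is 3, and a cyclic group of order 3 has exactly φ(3) = 2 such elements.

Answer: 2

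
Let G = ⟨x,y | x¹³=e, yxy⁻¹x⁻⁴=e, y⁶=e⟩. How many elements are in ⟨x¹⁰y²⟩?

|⟨x¹⁰y²⟩| equals the order of x¹⁰y². Compute successive powers until reaching e:
  (x¹⁰y²)¹ = x¹⁰y², (x¹⁰y²)² = xy⁴, (x¹⁰y²)³ = e.
The smallest positive k with (x¹⁰y²)ᵏ = e is 3, so |⟨x¹⁰y²⟩| = 3.

Answer: 3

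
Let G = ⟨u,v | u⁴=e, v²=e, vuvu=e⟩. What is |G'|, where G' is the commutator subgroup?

G' = [G, G] is generated by all commutators. The generator-pair commutators are: [u, v] = u².
The subgroup they normally generate is {e, u²}, of order 2.
Check: |G/G'| = 8/2 = 4 is the order of the abelianisation.

Answer: 2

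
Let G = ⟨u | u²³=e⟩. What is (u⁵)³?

Compute successive powers of (u⁵), reducing at each step:
  (u⁵)²: (u⁵) · u⁵ = u¹⁰
  (u⁵)³: (u¹⁰) · u⁵ = u¹⁵

Answer: u¹⁵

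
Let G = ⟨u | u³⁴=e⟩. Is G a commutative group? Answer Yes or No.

G has a single generator, so G is cyclic and hence abelian.

Answer: Yes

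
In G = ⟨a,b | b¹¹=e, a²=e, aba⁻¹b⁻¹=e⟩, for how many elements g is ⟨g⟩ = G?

G is cyclic of order 22. An element generates G iff its order is 22, and a cyclic group of order 22 has exactly φ(22) = 10 such elements.

Answer: 10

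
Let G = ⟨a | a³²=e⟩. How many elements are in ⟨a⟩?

|⟨a⟩| equals the order of a. Compute successive powers until reaching e:
  a¹ = a, a² = a², a³ = a³, a⁴ = a⁴, a⁵ = a⁵, a⁶ = a⁶, a⁷ = a⁷, a⁸ = a⁸, a⁹ = a⁹, a¹⁰ = a¹⁰, a¹¹ = a¹¹, a¹² = a¹², a¹³ = a¹³, a¹⁴ = a¹⁴, a¹⁵ = a¹⁵, a¹⁶ = a¹⁶, a¹⁷ = a¹⁷, a¹⁸ = a¹⁸, a¹⁹ = a¹⁹, a²⁰ = a²⁰, a²¹ = a²¹, a²² = a²², a²³ = a²³, a²⁴ = a²⁴, a²⁵ = a²⁵, a²⁶ = a²⁶, a²⁷ = a²⁷, a²⁸ = a²⁸, a²⁹ = a²⁹, a³⁰ = a³⁰, a³¹ = a³¹, a³² = e.
The smallest positive k with aᵏ = e is 32, so |⟨a⟩| = 32.

Answer: 32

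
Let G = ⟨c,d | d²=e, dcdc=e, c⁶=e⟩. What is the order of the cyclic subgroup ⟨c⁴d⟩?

|⟨c⁴d⟩| equals the order of c⁴d. Compute successive powers until reaching e:
  (c⁴d)¹ = c⁴d, (c⁴d)² = e.
The smallest positive k with (c⁴d)ᵏ = e is 2, so |⟨c⁴d⟩| = 2.

Answer: 2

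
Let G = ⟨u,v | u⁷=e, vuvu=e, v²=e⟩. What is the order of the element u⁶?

Compute successive powers until reaching e:
  (u⁶)¹ = u⁶, (u⁶)² = u⁵, (u⁶)³ = u⁴, (u⁶)⁴ = u³, (u⁶)⁵ = u², (u⁶)⁶ = u, (u⁶)⁷ = e.
The smallest positive k with (u⁶)ᵏ = e is 7.

Answer: 7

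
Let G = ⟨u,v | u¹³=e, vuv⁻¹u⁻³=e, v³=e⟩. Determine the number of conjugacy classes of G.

The conjugacy classes (representative and size) are:
  [e] (size 1), [u] (size 3), [u⁵] (size 3), [u¹⁰] (size 3), [u⁸] (size 3), [u¹⁰v] (size 13), [u⁷v²] (size 13).
Class equation: 1 + 3 + 3 + 3 + 3 + 13 + 13 = 39 = |G|. So G has 7 conjugacy classes.

Answer: 7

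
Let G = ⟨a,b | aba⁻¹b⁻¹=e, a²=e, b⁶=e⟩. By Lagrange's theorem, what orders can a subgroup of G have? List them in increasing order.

|G| = 12 = 2² · 3. By Lagrange's theorem the order of any subgroup divides 12; the divisors of 12 are 1, 2, 3, 4, 6, 12.

Answer: 1, 2, 3, 4, 6, 12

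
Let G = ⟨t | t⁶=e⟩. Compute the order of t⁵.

Compute successive powers until reaching e:
  (t⁵)¹ = t⁵, (t⁵)² = t⁴, (t⁵)³ = t³, (t⁵)⁴ = t², (t⁵)⁵ = t, (t⁵)⁶ = e.
The smallest positive k with (t⁵)ᵏ = e is 6.

Answer: 6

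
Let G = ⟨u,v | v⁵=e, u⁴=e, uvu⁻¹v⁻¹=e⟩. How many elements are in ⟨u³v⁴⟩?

|⟨u³v⁴⟩| equals the order of u³v⁴. Compute successive powers until reaching e:
  (u³v⁴)¹ = u³v⁴, (u³v⁴)² = u²v³, (u³v⁴)³ = uv², (u³v⁴)⁴ = v, (u³v⁴)⁵ = u³, (u³v⁴)⁶ = u²v⁴, (u³v⁴)⁷ = uv³, (u³v⁴)⁸ = v², (u³v⁴)⁹ = u³v, (u³v⁴)¹⁰ = u², (u³v⁴)¹¹ = uv⁴, (u³v⁴)¹² = v³, (u³v⁴)¹³ = u³v², (u³v⁴)¹⁴ = u²v, (u³v⁴)¹⁵ = u, (u³v⁴)¹⁶ = v⁴, (u³v⁴)¹⁷ = u³v³, (u³v⁴)¹⁸ = u²v², (u³v⁴)¹⁹ = uv, (u³v⁴)²⁰ = e.
The smallest positive k with (u³v⁴)ᵏ = e is 20, so |⟨u³v⁴⟩| = 20.

Answer: 20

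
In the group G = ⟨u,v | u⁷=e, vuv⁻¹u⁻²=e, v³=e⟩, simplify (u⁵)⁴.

Compute successive powers of (u⁵), reducing at each step:
  (u⁵)²: (u⁵) · u⁵ = u³
  (u⁵)³: (u³) · u⁵ = u
  (u⁵)⁴: u · u⁵ = u⁶

Answer: u⁶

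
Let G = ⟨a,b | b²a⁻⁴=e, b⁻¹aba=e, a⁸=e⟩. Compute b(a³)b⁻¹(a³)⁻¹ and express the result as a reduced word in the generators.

[b, (a³)] = b·(a³)·b⁻¹·(a³)⁻¹.
  b · (a³) = ab⁻¹
  (ab⁻¹) · (b⁻¹) = a⁵
  (a⁵) · (a⁵) = a²

Answer: a²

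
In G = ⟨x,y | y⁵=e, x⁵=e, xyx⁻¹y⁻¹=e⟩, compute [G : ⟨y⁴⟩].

First find ord(y⁴) by computing successive powers:
  (y⁴)¹ = y⁴, (y⁴)² = y³, (y⁴)³ = y², (y⁴)⁴ = y, (y⁴)⁵ = e.
So |⟨y⁴⟩| = ord(y⁴) = 5. With |G| = 25, by Lagrange [G : ⟨y⁴⟩] = 25/5 = 5.

Answer: 5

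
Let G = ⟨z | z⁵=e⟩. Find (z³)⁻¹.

The order of (z³) is 5 (smallest k with (z³)ᵏ = e), so (z³)⁻¹ = (z³)⁴ = z².
Check: (z³) · (z²) → (z³) · z² = e, giving e as required.

Answer: z²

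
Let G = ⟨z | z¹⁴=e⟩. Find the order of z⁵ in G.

Compute successive powers until reaching e:
  (z⁵)¹ = z⁵, (z⁵)² = z¹⁰, (z⁵)³ = z, (z⁵)⁴ = z⁶, (z⁵)⁵ = z¹¹, (z⁵)⁶ = z², (z⁵)⁷ = z⁷, (z⁵)⁸ = z¹², (z⁵)⁹ = z³, (z⁵)¹⁰ = z⁸, (z⁵)¹¹ = z¹³, (z⁵)¹² = z⁴, (z⁵)¹³ = z⁹, (z⁵)¹⁴ = e.
The smallest positive k with (z⁵)ᵏ = e is 14.

Answer: 14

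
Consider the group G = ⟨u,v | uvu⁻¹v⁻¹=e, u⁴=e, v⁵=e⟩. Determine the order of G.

Enumerate words in the generators, reducing via the relations: the distinct elements are
  {e, u, v, uv, u², u³, v², v³, v⁴, uv², uv³, uv⁴, u²v, u³v, u²v², u²v³, u²v⁴, u³v², u³v³, u³v⁴}.
No further products give new elements, so |G| = 20.

Answer: 20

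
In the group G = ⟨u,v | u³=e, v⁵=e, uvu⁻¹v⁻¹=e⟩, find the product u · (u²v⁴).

Compute u · (u²v⁴) by multiplying left to right and reducing via the relations at each step:
  u · u² = e
  e · v⁴ = v⁴

Answer: v⁴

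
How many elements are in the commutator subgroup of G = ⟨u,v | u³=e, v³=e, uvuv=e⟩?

G' = [G, G] is generated by all commutators. The generator-pair commutators are: [u, v] = uv²u.
The subgroup they normally generate is {e, uv, u²v², uv²u}, of order 4.
Check: |G/G'| = 12/4 = 3 is the order of the abelianisation.

Answer: 4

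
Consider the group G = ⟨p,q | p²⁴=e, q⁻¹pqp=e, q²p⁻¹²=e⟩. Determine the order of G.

Enumerate words in the generators, reducing via the relations: the distinct elements are
  {e, p, q, pq, p², p³, p⁴, p⁵, p⁶, p⁷, p⁸, p⁹, p²q, p²², p²³, p²¹, p²⁰, p³q, p¹², p¹³, p¹¹, p¹⁰, p¹⁴, p¹⁵, p¹⁶, p¹⁷, p¹⁸, p¹⁹, p⁴q, p⁵q, p⁶q, p⁷q, p⁸q, p⁹q, q⁻¹, pq⁻¹, p¹¹q, p¹⁰q, p²q⁻¹, p³q⁻¹, p⁴q⁻¹, p⁵q⁻¹, p⁶q⁻¹, p⁷q⁻¹, p⁸q⁻¹, p⁹q⁻¹, p¹¹q⁻¹, p¹⁰q⁻¹}.
No further products give new elements, so |G| = 48.

Answer: 48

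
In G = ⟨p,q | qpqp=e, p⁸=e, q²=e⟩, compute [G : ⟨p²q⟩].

First find ord(p²q) by computing successive powers:
  (p²q)¹ = p²q, (p²q)² = e.
So |⟨p²q⟩| = ord(p²q) = 2. With |G| = 16, by Lagrange [G : ⟨p²q⟩] = 16/2 = 8.

Answer: 8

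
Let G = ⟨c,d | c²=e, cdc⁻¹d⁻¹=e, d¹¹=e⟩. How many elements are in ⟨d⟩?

|⟨d⟩| equals the order of d. Compute successive powers until reaching e:
  d¹ = d, d² = d², d³ = d³, d⁴ = d⁴, d⁵ = d⁵, d⁶ = d⁶, d⁷ = d⁷, d⁸ = d⁸, d⁹ = d⁹, d¹⁰ = d¹⁰, d¹¹ = e.
The smallest positive k with dᵏ = e is 11, so |⟨d⟩| = 11.

Answer: 11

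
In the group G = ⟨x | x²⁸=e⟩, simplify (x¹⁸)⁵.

Compute successive powers of (x¹⁸), reducing at each step:
  (x¹⁸)²: (x¹⁸) · x¹⁸ = x⁸
  (x¹⁸)³: (x⁸) · x¹⁸ = x²⁶
  (x¹⁸)⁴: (x²⁶) · x¹⁸ = x¹⁶
  (x¹⁸)⁵: (x¹⁶) · x¹⁸ = x⁶

Answer: x⁶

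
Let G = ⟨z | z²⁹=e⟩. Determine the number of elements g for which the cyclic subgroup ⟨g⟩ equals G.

G is cyclic of order 29. An element generates G iff its order is 29, and a cyclic group of order 29 has exactly φ(29) = 28 such elements.

Answer: 28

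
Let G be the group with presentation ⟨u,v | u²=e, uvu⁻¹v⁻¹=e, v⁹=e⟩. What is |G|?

Enumerate words in the generators, reducing via the relations: the distinct elements are
  {e, u, v, uv, v², v³, v⁴, v⁵, v⁶, v⁷, v⁸, uv², uv³, uv⁴, uv⁵, uv⁶, uv⁷, uv⁸}.
No further products give new elements, so |G| = 18.

Answer: 18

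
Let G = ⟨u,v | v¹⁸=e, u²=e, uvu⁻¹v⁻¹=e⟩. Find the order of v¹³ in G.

Compute successive powers until reaching e:
  (v¹³)¹ = v¹³, (v¹³)² = v⁸, (v¹³)³ = v³, (v¹³)⁴ = v¹⁶, (v¹³)⁵ = v¹¹, (v¹³)⁶ = v⁶, (v¹³)⁷ = v, (v¹³)⁸ = v¹⁴, (v¹³)⁹ = v⁹, (v¹³)¹⁰ = v⁴, (v¹³)¹¹ = v¹⁷, (v¹³)¹² = v¹², (v¹³)¹³ = v⁷, (v¹³)¹⁴ = v², (v¹³)¹⁵ = v¹⁵, (v¹³)¹⁶ = v¹⁰, (v¹³)¹⁷ = v⁵, (v¹³)¹⁸ = e.
The smallest positive k with (v¹³)ᵏ = e is 18.

Answer: 18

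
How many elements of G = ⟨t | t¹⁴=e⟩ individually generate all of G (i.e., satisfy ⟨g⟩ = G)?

G is cyclic of order 14. An element generates G iff its order is 14, and a cyclic group of order 14 has exactly φ(14) = 6 such elements.

Answer: 6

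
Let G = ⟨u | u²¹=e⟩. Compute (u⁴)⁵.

Compute successive powers of (u⁴), reducing at each step:
  (u⁴)²: (u⁴) · u⁴ = u⁸
  (u⁴)³: (u⁸) · u⁴ = u¹²
  (u⁴)⁴: (u¹²) · u⁴ = u¹⁶
  (u⁴)⁵: (u¹⁶) · u⁴ = u²⁰

Answer: u²⁰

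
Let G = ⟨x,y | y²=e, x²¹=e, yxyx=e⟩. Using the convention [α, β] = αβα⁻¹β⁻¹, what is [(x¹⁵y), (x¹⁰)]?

[(x¹⁵y), (x¹⁰)] = (x¹⁵y)·(x¹⁰)·(x¹⁵y)⁻¹·(x¹⁰)⁻¹.
  (x¹⁵y) · (x¹⁰) = x⁵y
  (x⁵y) · (x¹⁵y) = x¹¹
  (x¹¹) · (x¹¹) = x

Answer: x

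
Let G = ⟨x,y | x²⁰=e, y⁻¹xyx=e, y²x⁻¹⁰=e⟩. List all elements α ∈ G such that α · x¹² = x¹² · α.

⟨x¹²⟩ ⊆ C_G(x¹²) since powers of x¹² commute with x¹²; so |C_G(x¹²)| ≥ |⟨x¹²⟩| = 5.
By orbit–stabilizer, |C_G(x¹²)| = |G| / |conj. class of x¹²| = 40 / 2 = 20.
The 20 elements commuting with x¹² are {e, x, x², x³, x⁴, x⁵, x⁶, x⁷, x⁸, x⁹, x¹⁰, x¹¹, x¹², x¹³, x¹⁴, x¹⁵, x¹⁶, x¹⁷, x¹⁸, x¹⁹}.

Answer: {e, x, x², x³, x⁴, x⁵, x⁶, x⁷, x⁸, x⁹, x¹⁰, x¹¹, x¹², x¹³, x¹⁴, x¹⁵, x¹⁶, x¹⁷, x¹⁸, x¹⁹}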